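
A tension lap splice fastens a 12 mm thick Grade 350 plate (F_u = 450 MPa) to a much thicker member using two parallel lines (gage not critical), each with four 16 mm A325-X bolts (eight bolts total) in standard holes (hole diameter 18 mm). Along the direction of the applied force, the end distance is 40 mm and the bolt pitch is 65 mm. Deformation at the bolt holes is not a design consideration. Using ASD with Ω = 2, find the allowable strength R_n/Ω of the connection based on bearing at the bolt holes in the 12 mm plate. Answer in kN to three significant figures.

Per bolt r_n = 1.5 l_c t F_u ≤ 3.0 d t F_u; upper limit = 3.0 × 16 × 12 × 450 / 1000 = 259.2 kN.
Edge bolt: l_c = 40 − 18/2 = 31 mm → 1.5 × 31 × 12 × 450 / 1000 = 251.1 → r_n = 251.1 kN.
Interior bolts: l_c = 65 − 18 = 47 mm → 1.5 × 47 × 12 × 450 / 1000 = 380.7 → r_n = 259.2 kN.
R_n = 2 × 251.1 + 6 × 259.2 = 2057 kN.
Allowable strength R_n/Ω = 2057 / 2 = 1030 kN.

1030 kN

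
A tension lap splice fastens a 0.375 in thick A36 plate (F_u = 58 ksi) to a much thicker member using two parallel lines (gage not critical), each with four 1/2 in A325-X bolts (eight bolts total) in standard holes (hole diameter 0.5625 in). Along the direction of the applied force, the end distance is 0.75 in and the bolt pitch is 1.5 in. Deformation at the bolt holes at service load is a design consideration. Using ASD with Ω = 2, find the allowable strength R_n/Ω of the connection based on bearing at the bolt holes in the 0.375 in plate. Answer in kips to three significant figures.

Per bolt r_n = 1.2 l_c t F_u ≤ 2.4 d t F_u; upper limit = 2.4 × 0.5 × 0.375 × 58 = 26.1 kips.
Edge bolt: l_c = 0.75 − 0.5625/2 = 0.4688 in → 1.2 × 0.4688 × 0.375 × 58 = 12.23 → r_n = 12.23 kips.
Interior bolts: l_c = 1.5 − 0.5625 = 0.9375 in → 1.2 × 0.9375 × 0.375 × 58 = 24.47 → r_n = 24.47 kips.
R_n = 2 × 12.23 + 6 × 24.47 = 171.3 kips.
Allowable strength R_n/Ω = 171.3 / 2 = 85.6 kips.

85.6 kips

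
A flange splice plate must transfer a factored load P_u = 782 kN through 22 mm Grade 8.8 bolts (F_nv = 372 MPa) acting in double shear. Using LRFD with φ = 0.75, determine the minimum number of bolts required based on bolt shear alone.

A_b = π·22²/4 = 380.1 mm².
Per-bolt design strength φR_n = 0.75 × 372 × 380.1 × 2 / 1000 = 212.1 kN.
n ≥ 782 / 212.1 = 3.687 → use 4 bolts.

4 bolts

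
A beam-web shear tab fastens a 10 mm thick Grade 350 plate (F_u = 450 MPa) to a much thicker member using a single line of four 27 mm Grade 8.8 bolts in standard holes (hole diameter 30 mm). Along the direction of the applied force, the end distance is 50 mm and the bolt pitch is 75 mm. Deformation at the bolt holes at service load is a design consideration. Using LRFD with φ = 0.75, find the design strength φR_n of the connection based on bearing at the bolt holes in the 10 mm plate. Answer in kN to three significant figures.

688 kN

Per bolt r_n = 1.2 l_c t F_u ≤ 2.4 d t F_u; upper limit = 2.4 × 27 × 10 × 450 / 1000 = 291.6 kN.
Edge bolt: l_c = 50 − 30/2 = 35 mm → 1.2 × 35 × 10 × 450 / 1000 = 189 → r_n = 189 kN.
Interior bolts: l_c = 75 − 30 = 45 mm → 1.2 × 45 × 10 × 450 / 1000 = 243 → r_n = 243 kN.
R_n = 1 × 189 + 3 × 243 = 918 kN.
Design strength φR_n = 0.75 × 918 = 688 kN.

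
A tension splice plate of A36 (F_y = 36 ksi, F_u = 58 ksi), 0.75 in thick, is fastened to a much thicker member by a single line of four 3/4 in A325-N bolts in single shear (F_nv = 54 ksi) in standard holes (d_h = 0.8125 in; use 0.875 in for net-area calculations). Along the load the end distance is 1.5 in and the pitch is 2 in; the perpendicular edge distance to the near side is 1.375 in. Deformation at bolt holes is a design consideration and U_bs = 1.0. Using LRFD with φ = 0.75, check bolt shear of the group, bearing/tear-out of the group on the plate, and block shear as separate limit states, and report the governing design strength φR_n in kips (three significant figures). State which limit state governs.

Bolt shear: A_b = π·0.75²/4 = 0.4418 in²; R_n = 54 × 0.4418 × 4 × 1 = 95.43 kips → 0.75 × 95.43 = 71.6 kips.
Bearing: edge l_c = 1.094, r_n = 57.09 kips; interior l_c = 1.188, r_n = 61.99 kips; R_n = 57.09 + 3·61.99 = 243.1 kips → 182 kips.
Block shear: A_gv = 5.625, A_nv = 3.328, A_nt = 0.7031 in²; R_n = min(0.6F_uA_nv, 0.6F_yA_gv) + U_bs·F_u·A_nt = 156.6 kips → 117 kips.
Bolt shear governs: 71.6 kips.

71.6 kips (bolt shear governs)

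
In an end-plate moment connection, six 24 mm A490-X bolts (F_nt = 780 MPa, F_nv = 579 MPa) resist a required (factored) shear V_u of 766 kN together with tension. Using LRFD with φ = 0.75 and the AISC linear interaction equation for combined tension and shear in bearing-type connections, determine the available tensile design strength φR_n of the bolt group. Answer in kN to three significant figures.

A_b = π·24²/4 = 452.4 mm²; f_rv = 766 × 1000 / (6 × 452.4) = 282.2 MPa.
F'_nt = 1.3 F_nt − (F_nt / φF_nv) f_rv = 1.3·780 − (780/(0.75·579))·282.2 = 507.1 MPa, capped at F_nt → F'_nt = 507.1 MPa.
R_n = F'_nt · A_b · n = 507.1 × 452.4 × 6 / 1000 = 1376 kN.
Design strength φR_n = 0.75 × 1376 = 1030 kN.

1030 kN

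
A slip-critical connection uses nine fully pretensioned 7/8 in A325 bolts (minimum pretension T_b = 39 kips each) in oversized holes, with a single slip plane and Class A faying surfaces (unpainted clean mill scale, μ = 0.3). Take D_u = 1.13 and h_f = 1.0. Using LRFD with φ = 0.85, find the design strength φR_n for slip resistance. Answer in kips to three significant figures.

101 kips

R_n = μ · D_u · h_f · T_b · n_s · n_b = 0.3 × 1.13 × 1.0 × 39 × 1 × 9 = 119 kips.
Design strength φR_n = 0.85 × 119 = 101 kips.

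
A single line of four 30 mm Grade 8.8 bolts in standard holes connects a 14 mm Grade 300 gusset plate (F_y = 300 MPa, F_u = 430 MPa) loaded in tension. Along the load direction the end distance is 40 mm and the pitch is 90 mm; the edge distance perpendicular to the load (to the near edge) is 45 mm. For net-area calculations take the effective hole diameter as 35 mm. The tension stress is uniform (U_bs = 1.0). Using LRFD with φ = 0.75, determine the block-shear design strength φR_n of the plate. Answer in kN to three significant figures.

Shear plane L_v = 40 + 3·90 = 310 mm; A_gv = 310 × 14 = 4340 mm².
A_nv = (310 − 3.5·35) × 14 = 2625 mm².
A_nt = (45 − 0.5·35) × 14 = 385 mm².
0.6 F_u A_nv = 677.2 kN; 0.6 F_y A_gv = 781.2 kN → shear rupture governs the shear term.
R_n = 677.2 + 1.0 × 430 × 385 / 1000 = 842.8 kN.
Design strength φR_n = 0.75 × 842.8 = 632 kN.

632 kN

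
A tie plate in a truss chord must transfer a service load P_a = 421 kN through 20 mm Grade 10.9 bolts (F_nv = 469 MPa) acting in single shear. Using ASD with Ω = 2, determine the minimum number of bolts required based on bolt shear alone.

6 bolts

A_b = π·20²/4 = 314.2 mm².
Per-bolt allowable strength R_n/Ω = 469 × 314.2 × 1 / 1000 / 2 = 73.67 kN.
n ≥ 421 / 73.67 = 5.715 → use 6 bolts.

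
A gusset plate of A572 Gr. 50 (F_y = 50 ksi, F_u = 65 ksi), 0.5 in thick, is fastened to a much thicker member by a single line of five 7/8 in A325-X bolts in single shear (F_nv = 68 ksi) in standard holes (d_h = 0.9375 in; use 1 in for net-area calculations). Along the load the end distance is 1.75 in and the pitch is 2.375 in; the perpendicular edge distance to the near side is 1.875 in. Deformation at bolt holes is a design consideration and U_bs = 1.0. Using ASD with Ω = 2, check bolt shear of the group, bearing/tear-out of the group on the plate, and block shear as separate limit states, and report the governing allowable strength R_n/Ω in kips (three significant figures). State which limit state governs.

Bolt shear: A_b = π·0.875²/4 = 0.6013 in²; R_n = 68 × 0.6013 × 5 × 1 = 204.4 kips → 204.4 / 2 = 102 kips.
Bearing: edge l_c = 1.281, r_n = 49.97 kips; interior l_c = 1.438, r_n = 56.06 kips; R_n = 49.97 + 4·56.06 = 274.2 kips → 137 kips.
Block shear: A_gv = 5.625, A_nv = 3.375, A_nt = 0.6875 in²; R_n = min(0.6F_uA_nv, 0.6F_yA_gv) + U_bs·F_u·A_nt = 176.3 kips → 88.2 kips.
Block shear governs: 88.2 kips.

88.2 kips (block shear governs)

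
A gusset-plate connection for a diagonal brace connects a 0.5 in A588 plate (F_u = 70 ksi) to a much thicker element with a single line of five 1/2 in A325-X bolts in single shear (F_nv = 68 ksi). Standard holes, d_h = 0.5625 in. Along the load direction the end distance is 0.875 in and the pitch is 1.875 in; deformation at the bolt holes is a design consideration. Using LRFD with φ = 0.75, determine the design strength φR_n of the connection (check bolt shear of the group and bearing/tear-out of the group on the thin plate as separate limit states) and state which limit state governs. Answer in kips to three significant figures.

50.1 kips (bolt shear governs)

Bolt shear: A_b = π·0.5²/4 = 0.1963 in²; R_n = 68 × 0.1963 × 5 × 1 = 66.76 kips → 0.75 × 66.76 = 50.1 kips.
Bearing (1.2 l_c t F_u ≤ 2.4 d t F_u): upper limit = 2.4·0.5·0.5·70 = 42 kips.
  Edge l_c = 0.875 − 0.5625/2 = 0.5938 → r_n = 24.94 kips; interior l_c = 1.875 − 0.5625 = 1.312 → r_n = 42 kips.
  R_n,bearing = 1·24.94 + 4·42 = 192.9 kips → 0.75 × 192.9 = 145 kips.
Bolt shear governs: 50.1 kips.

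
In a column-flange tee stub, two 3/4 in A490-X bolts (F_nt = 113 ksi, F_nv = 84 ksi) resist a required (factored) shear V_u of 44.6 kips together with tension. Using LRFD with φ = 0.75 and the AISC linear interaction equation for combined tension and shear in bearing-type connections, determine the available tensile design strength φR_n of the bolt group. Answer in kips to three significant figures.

37.4 kips

A_b = π·0.75²/4 = 0.4418 in²; f_rv = 44.6 / (2 × 0.4418) = 50.48 ksi.
F'_nt = 1.3 F_nt − (F_nt / φF_nv) f_rv = 1.3·113 − (113/(0.75·84))·50.48 = 56.36 ksi, capped at F_nt → F'_nt = 56.36 ksi.
R_n = F'_nt · A_b · n = 56.36 × 0.4418 × 2 = 49.8 kips.
Design strength φR_n = 0.75 × 49.8 = 37.4 kips.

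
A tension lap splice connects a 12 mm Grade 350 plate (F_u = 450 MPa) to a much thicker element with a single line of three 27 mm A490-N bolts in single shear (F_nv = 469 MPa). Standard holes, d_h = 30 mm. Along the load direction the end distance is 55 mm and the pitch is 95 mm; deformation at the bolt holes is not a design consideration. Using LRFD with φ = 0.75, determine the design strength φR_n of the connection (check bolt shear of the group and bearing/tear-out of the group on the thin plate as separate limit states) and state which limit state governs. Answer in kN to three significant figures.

604 kN (bolt shear governs)

Bolt shear: A_b = π·27²/4 = 572.6 mm²; R_n = 469 × 572.6 × 3 × 1 / 1000 = 805.6 kN → 0.75 × 805.6 = 604 kN.
Bearing (1.5 l_c t F_u ≤ 3.0 d t F_u): upper limit = 3.0·27·12·450 / 1000 = 437.4 kN.
  Edge l_c = 55 − 30/2 = 40 → r_n = 324 kN; interior l_c = 95 − 30 = 65 → r_n = 437.4 kN.
  R_n,bearing = 1·324 + 2·437.4 = 1199 kN → 0.75 × 1199 = 899 kN.
Bolt shear governs: 604 kN.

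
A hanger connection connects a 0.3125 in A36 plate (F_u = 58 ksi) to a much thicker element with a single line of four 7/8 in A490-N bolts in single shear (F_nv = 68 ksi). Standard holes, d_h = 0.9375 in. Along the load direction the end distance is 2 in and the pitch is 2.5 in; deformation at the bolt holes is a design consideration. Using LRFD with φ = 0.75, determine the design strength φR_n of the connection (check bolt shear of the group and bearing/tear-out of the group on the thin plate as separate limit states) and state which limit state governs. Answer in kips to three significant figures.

Bolt shear: A_b = π·0.875²/4 = 0.6013 in²; R_n = 68 × 0.6013 × 4 × 1 = 163.6 kips → 0.75 × 163.6 = 123 kips.
Bearing (1.2 l_c t F_u ≤ 2.4 d t F_u): upper limit = 2.4·0.875·0.3125·58 = 38.06 kips.
  Edge l_c = 2 − 0.9375/2 = 1.531 → r_n = 33.3 kips; interior l_c = 2.5 − 0.9375 = 1.562 → r_n = 33.98 kips.
  R_n,bearing = 1·33.3 + 3·33.98 = 135.3 kips → 0.75 × 135.3 = 101 kips.
Bearing governs: 101 kips.

101 kips (bearing governs)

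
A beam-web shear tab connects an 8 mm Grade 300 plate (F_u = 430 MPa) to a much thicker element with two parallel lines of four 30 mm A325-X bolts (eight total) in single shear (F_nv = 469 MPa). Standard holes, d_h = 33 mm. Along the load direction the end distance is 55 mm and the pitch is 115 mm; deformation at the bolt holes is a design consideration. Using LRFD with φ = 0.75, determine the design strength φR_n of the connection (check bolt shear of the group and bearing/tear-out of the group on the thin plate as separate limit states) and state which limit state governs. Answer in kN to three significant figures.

Bolt shear: A_b = π·30²/4 = 706.9 mm²; R_n = 469 × 706.9 × 8 × 1 / 1000 = 2652 kN → 0.75 × 2652 = 1990 kN.
Bearing (1.2 l_c t F_u ≤ 2.4 d t F_u): upper limit = 2.4·30·8·430 / 1000 = 247.7 kN.
  Edge l_c = 55 − 33/2 = 38.5 → r_n = 158.9 kN; interior l_c = 115 − 33 = 82 → r_n = 247.7 kN.
  R_n,bearing = 2·158.9 + 6·247.7 = 1804 kN → 0.75 × 1804 = 1350 kN.
Bearing governs: 1350 kN.

1350 kN (bearing governs)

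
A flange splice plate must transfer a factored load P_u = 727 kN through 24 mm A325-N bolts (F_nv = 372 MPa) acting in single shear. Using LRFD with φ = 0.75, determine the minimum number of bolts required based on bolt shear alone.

A_b = π·24²/4 = 452.4 mm².
Per-bolt design strength φR_n = 0.75 × 372 × 452.4 × 1 / 1000 = 126.2 kN.
n ≥ 727 / 126.2 = 5.76 → use 6 bolts.

6 bolts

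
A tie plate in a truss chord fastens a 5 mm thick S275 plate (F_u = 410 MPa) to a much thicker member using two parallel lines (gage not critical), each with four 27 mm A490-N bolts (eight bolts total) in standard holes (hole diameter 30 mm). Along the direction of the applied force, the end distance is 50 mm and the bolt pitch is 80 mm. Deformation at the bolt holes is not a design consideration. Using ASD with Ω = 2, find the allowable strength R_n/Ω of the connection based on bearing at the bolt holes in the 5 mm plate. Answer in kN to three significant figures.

Per bolt r_n = 1.5 l_c t F_u ≤ 3.0 d t F_u; upper limit = 3.0 × 27 × 5 × 410 / 1000 = 166.1 kN.
Edge bolt: l_c = 50 − 30/2 = 35 mm → 1.5 × 35 × 5 × 410 / 1000 = 107.6 → r_n = 107.6 kN.
Interior bolts: l_c = 80 − 30 = 50 mm → 1.5 × 50 × 5 × 410 / 1000 = 153.8 → r_n = 153.8 kN.
R_n = 2 × 107.6 + 6 × 153.8 = 1138 kN.
Allowable strength R_n/Ω = 1138 / 2 = 569 kN.

569 kN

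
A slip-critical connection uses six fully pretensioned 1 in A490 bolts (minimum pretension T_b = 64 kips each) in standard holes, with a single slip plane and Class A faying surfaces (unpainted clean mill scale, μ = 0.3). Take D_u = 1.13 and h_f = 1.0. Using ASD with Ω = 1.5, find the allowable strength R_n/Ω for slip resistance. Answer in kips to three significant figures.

R_n = μ · D_u · h_f · T_b · n_s · n_b = 0.3 × 1.13 × 1.0 × 64 × 1 × 6 = 130.2 kips.
Allowable strength R_n/Ω = 130.2 / 1.5 = 86.8 kips.

86.8 kips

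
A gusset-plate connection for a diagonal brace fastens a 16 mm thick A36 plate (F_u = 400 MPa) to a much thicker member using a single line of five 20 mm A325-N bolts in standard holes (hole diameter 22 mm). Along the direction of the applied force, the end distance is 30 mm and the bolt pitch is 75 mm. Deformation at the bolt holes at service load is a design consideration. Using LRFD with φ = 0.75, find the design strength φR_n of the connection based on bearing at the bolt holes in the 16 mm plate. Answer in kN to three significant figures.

1030 kN

Per bolt r_n = 1.2 l_c t F_u ≤ 2.4 d t F_u; upper limit = 2.4 × 20 × 16 × 400 / 1000 = 307.2 kN.
Edge bolt: l_c = 30 − 22/2 = 19 mm → 1.2 × 19 × 16 × 400 / 1000 = 145.9 → r_n = 145.9 kN.
Interior bolts: l_c = 75 − 22 = 53 mm → 1.2 × 53 × 16 × 400 / 1000 = 407 → r_n = 307.2 kN.
R_n = 1 × 145.9 + 4 × 307.2 = 1375 kN.
Design strength φR_n = 0.75 × 1375 = 1030 kN.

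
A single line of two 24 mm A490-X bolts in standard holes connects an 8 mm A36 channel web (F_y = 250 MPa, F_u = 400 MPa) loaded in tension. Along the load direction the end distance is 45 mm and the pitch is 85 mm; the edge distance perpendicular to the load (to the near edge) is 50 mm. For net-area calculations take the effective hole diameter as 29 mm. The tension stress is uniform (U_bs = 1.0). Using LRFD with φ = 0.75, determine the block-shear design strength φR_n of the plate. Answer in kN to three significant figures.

202 kN

Shear plane L_v = 45 + 1·85 = 130 mm; A_gv = 130 × 8 = 1040 mm².
A_nv = (130 − 1.5·29) × 8 = 692 mm².
A_nt = (50 − 0.5·29) × 8 = 284 mm².
0.6 F_u A_nv = 166.1 kN; 0.6 F_y A_gv = 156 kN → shear yielding governs the shear term.
R_n = 156 + 1.0 × 400 × 284 / 1000 = 269.6 kN.
Design strength φR_n = 0.75 × 269.6 = 202 kN.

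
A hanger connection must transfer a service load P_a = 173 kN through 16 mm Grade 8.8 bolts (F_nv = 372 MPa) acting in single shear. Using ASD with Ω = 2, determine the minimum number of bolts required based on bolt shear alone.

A_b = π·16²/4 = 201.1 mm².
Per-bolt allowable strength R_n/Ω = 372 × 201.1 × 1 / 1000 / 2 = 37.4 kN.
n ≥ 173 / 37.4 = 4.626 → use 5 bolts.

5 bolts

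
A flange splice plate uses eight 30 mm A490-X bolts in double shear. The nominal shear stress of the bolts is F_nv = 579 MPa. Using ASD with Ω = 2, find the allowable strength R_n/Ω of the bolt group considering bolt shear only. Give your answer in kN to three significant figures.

A_b = π × 30² / 4 = 706.9 mm².
R_n = F_nv · A_b · n · n_s = 579 × 706.9 × 8 × 2 / 1000 = 6548 kN.
Allowable strength R_n/Ω = 6548 / 2 = 3270 kN.

3270 kN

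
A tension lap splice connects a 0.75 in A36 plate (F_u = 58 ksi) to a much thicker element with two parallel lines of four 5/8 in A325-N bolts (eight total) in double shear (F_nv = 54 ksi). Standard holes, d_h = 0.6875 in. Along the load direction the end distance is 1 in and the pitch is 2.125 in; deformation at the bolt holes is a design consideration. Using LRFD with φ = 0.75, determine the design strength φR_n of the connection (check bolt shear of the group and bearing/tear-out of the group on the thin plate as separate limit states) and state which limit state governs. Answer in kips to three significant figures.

Bolt shear: A_b = π·0.625²/4 = 0.3068 in²; R_n = 54 × 0.3068 × 8 × 2 = 265.1 kips → 0.75 × 265.1 = 199 kips.
Bearing (1.2 l_c t F_u ≤ 2.4 d t F_u): upper limit = 2.4·0.625·0.75·58 = 65.25 kips.
  Edge l_c = 1 − 0.6875/2 = 0.6562 → r_n = 34.26 kips; interior l_c = 2.125 − 0.6875 = 1.438 → r_n = 65.25 kips.
  R_n,bearing = 2·34.26 + 6·65.25 = 460 kips → 0.75 × 460 = 345 kips.
Bolt shear governs: 199 kips.

199 kips (bolt shear governs)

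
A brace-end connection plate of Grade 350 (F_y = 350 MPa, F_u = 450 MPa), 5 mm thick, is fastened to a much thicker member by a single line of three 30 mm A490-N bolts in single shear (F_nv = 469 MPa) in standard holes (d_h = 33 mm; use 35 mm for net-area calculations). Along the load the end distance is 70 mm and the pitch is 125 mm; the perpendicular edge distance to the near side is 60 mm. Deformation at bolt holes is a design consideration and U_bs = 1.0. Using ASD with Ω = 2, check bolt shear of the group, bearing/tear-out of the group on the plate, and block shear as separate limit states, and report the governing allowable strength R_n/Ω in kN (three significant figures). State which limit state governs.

Bolt shear: A_b = π·30²/4 = 706.9 mm²; R_n = 469 × 706.9 × 3 × 1 / 1000 = 994.5 kN → 994.5 / 2 = 497 kN.
Bearing: edge l_c = 53.5, r_n = 144.5 kN; interior l_c = 92, r_n = 162 kN; R_n = 144.5 + 2·162 = 468.5 kN → 234 kN.
Block shear: A_gv = 1600, A_nv = 1162, A_nt = 212.5 mm²; R_n = min(0.6F_uA_nv, 0.6F_yA_gv) + U_bs·F_u·A_nt = 409.5 kN → 205 kN.
Block shear governs: 205 kN.

205 kN (block shear governs)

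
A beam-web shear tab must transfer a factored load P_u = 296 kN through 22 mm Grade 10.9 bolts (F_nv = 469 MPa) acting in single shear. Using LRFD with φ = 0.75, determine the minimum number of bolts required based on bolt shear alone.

A_b = π·22²/4 = 380.1 mm².
Per-bolt design strength φR_n = 0.75 × 469 × 380.1 × 1 / 1000 = 133.7 kN.
n ≥ 296 / 133.7 = 2.214 → use 3 bolts.

3 bolts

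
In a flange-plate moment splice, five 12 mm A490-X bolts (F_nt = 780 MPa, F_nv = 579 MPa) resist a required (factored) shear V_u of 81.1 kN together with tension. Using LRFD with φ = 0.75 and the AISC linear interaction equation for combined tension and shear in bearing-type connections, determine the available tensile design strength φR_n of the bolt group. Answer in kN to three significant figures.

A_b = π·12²/4 = 113.1 mm²; f_rv = 81.1 × 1000 / (5 × 113.1) = 143.4 MPa.
F'_nt = 1.3 F_nt − (F_nt / φF_nv) f_rv = 1.3·780 − (780/(0.75·579))·143.4 = 756.4 MPa, capped at F_nt → F'_nt = 756.4 MPa.
R_n = F'_nt · A_b · n = 756.4 × 113.1 × 5 / 1000 = 427.7 kN.
Design strength φR_n = 0.75 × 427.7 = 321 kN.

321 kN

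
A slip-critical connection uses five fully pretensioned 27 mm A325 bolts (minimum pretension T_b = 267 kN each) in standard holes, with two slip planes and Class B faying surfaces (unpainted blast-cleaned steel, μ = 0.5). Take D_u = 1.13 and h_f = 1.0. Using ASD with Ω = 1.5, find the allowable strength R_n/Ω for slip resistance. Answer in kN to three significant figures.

R_n = μ · D_u · h_f · T_b · n_s · n_b = 0.5 × 1.13 × 1.0 × 267 × 2 × 5 = 1509 kN.
Allowable strength R_n/Ω = 1509 / 1.5 = 1010 kN.

1010 kN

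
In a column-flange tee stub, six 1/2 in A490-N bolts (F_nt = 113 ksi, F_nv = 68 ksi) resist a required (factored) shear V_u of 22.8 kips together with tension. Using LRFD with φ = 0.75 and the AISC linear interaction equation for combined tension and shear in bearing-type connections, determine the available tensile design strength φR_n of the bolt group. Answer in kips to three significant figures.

91.9 kips

A_b = π·0.5²/4 = 0.1963 in²; f_rv = 22.8 / (6 × 0.1963) = 19.35 ksi.
F'_nt = 1.3 F_nt − (F_nt / φF_nv) f_rv = 1.3·113 − (113/(0.75·68))·19.35 = 104 ksi, capped at F_nt → F'_nt = 104 ksi.
R_n = F'_nt · A_b · n = 104 × 0.1963 × 6 = 122.5 kips.
Design strength φR_n = 0.75 × 122.5 = 91.9 kips.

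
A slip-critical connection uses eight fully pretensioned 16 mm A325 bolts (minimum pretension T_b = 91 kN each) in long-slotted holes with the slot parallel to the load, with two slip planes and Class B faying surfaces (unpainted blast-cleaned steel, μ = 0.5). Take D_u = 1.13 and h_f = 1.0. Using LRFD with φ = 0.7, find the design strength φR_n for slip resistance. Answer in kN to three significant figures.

576 kN

R_n = μ · D_u · h_f · T_b · n_s · n_b = 0.5 × 1.13 × 1.0 × 91 × 2 × 8 = 822.6 kN.
Design strength φR_n = 0.7 × 822.6 = 576 kN.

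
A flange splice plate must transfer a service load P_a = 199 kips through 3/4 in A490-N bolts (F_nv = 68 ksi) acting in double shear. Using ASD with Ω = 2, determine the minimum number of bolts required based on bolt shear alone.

7 bolts

A_b = π·0.75²/4 = 0.4418 in².
Per-bolt allowable strength R_n/Ω = 68 × 0.4418 × 2 / 2 = 30.04 kips.
n ≥ 199 / 30.04 = 6.624 → use 7 bolts.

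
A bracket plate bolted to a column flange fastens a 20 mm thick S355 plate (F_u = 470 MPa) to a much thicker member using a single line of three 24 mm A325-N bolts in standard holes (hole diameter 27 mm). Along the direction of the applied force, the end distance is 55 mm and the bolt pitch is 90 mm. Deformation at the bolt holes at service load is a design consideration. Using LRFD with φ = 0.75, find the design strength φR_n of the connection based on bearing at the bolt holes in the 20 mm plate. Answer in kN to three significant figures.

1160 kN

Per bolt r_n = 1.2 l_c t F_u ≤ 2.4 d t F_u; upper limit = 2.4 × 24 × 20 × 470 / 1000 = 541.4 kN.
Edge bolt: l_c = 55 − 27/2 = 41.5 mm → 1.2 × 41.5 × 20 × 470 / 1000 = 468.1 → r_n = 468.1 kN.
Interior bolts: l_c = 90 − 27 = 63 mm → 1.2 × 63 × 20 × 470 / 1000 = 710.6 → r_n = 541.4 kN.
R_n = 1 × 468.1 + 2 × 541.4 = 1551 kN.
Design strength φR_n = 0.75 × 1551 = 1160 kN.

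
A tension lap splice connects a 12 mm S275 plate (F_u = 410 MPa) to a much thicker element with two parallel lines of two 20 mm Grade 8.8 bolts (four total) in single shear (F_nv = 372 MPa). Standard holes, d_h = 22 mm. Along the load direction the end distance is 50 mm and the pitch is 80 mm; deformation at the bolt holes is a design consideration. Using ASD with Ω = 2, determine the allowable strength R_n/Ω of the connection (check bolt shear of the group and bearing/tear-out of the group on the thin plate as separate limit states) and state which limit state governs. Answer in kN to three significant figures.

Bolt shear: A_b = π·20²/4 = 314.2 mm²; R_n = 372 × 314.2 × 4 × 1 / 1000 = 467.5 kN → 467.5 / 2 = 234 kN.
Bearing (1.2 l_c t F_u ≤ 2.4 d t F_u): upper limit = 2.4·20·12·410 / 1000 = 236.2 kN.
  Edge l_c = 50 − 22/2 = 39 → r_n = 230.3 kN; interior l_c = 80 − 22 = 58 → r_n = 236.2 kN.
  R_n,bearing = 2·230.3 + 2·236.2 = 932.8 kN → 932.8 / 2 = 466 kN.
Bolt shear governs: 234 kN.

234 kN (bolt shear governs)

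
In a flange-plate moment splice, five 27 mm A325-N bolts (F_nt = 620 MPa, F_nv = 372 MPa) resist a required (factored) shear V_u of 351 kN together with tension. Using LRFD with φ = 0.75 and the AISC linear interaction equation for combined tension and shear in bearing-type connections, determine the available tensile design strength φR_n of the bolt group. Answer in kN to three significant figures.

A_b = π·27²/4 = 572.6 mm²; f_rv = 351 × 1000 / (5 × 572.6) = 122.6 MPa.
F'_nt = 1.3 F_nt − (F_nt / φF_nv) f_rv = 1.3·620 − (620/(0.75·372))·122.6 = 533.5 MPa, capped at F_nt → F'_nt = 533.5 MPa.
R_n = F'_nt · A_b · n = 533.5 × 572.6 × 5 / 1000 = 1527 kN.
Design strength φR_n = 0.75 × 1527 = 1150 kN.

1150 kN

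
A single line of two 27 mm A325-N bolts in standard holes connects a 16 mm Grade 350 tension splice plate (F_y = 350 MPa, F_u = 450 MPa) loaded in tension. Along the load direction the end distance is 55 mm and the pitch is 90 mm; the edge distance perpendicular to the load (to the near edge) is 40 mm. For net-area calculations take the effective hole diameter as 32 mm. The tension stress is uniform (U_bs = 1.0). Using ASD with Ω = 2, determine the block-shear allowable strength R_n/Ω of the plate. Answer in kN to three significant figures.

Shear plane L_v = 55 + 1·90 = 145 mm; A_gv = 145 × 16 = 2320 mm².
A_nv = (145 − 1.5·32) × 16 = 1552 mm².
A_nt = (40 − 0.5·32) × 16 = 384 mm².
0.6 F_u A_nv = 419 kN; 0.6 F_y A_gv = 487.2 kN → shear rupture governs the shear term.
R_n = 419 + 1.0 × 450 × 384 / 1000 = 591.8 kN.
Allowable strength R_n/Ω = 591.8 / 2 = 296 kN.

296 kN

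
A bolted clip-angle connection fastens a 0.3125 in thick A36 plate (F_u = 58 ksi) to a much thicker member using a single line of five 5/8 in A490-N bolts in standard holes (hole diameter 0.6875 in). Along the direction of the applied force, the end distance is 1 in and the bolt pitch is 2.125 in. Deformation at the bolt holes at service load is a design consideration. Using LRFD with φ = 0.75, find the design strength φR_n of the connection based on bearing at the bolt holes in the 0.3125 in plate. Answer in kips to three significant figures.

92.3 kips

Per bolt r_n = 1.2 l_c t F_u ≤ 2.4 d t F_u; upper limit = 2.4 × 0.625 × 0.3125 × 58 = 27.19 kips.
Edge bolt: l_c = 1 − 0.6875/2 = 0.6562 in → 1.2 × 0.6562 × 0.3125 × 58 = 14.27 → r_n = 14.27 kips.
Interior bolts: l_c = 2.125 − 0.6875 = 1.438 in → 1.2 × 1.438 × 0.3125 × 58 = 31.27 → r_n = 27.19 kips.
R_n = 1 × 14.27 + 4 × 27.19 = 123 kips.
Design strength φR_n = 0.75 × 123 = 92.3 kips.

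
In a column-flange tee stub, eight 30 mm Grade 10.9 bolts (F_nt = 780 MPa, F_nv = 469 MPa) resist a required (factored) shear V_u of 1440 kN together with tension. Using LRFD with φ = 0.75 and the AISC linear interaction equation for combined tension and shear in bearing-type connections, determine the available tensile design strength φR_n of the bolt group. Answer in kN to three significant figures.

A_b = π·30²/4 = 706.9 mm²; f_rv = 1440 × 1000 / (8 × 706.9) = 254.6 MPa.
F'_nt = 1.3 F_nt − (F_nt / φF_nv) f_rv = 1.3·780 − (780/(0.75·469))·254.6 = 449.3 MPa, capped at F_nt → F'_nt = 449.3 MPa.
R_n = F'_nt · A_b · n = 449.3 × 706.9 × 8 / 1000 = 2541 kN.
Design strength φR_n = 0.75 × 2541 = 1910 kN.

1910 kN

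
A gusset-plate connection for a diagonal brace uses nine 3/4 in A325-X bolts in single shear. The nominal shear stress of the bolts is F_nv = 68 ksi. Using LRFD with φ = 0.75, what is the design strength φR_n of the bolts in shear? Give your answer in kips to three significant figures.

A_b = π × 0.75² / 4 = 0.4418 in².
R_n = F_nv · A_b · n · n_s = 68 × 0.4418 × 9 × 1 = 270.4 kips.
Design strength φR_n = 0.75 × 270.4 = 203 kips.

203 kips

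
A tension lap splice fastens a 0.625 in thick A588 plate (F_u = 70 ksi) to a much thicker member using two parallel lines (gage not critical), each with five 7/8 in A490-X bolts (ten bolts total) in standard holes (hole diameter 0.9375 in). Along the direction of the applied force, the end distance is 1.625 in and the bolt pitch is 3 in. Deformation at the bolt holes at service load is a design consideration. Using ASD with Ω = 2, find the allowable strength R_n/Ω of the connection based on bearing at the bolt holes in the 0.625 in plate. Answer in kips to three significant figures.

Per bolt r_n = 1.2 l_c t F_u ≤ 2.4 d t F_u; upper limit = 2.4 × 0.875 × 0.625 × 70 = 91.88 kips.
Edge bolt: l_c = 1.625 − 0.9375/2 = 1.156 in → 1.2 × 1.156 × 0.625 × 70 = 60.7 → r_n = 60.7 kips.
Interior bolts: l_c = 3 − 0.9375 = 2.062 in → 1.2 × 2.062 × 0.625 × 70 = 108.3 → r_n = 91.88 kips.
R_n = 2 × 60.7 + 8 × 91.88 = 856.4 kips.
Allowable strength R_n/Ω = 856.4 / 2 = 428 kips.

428 kips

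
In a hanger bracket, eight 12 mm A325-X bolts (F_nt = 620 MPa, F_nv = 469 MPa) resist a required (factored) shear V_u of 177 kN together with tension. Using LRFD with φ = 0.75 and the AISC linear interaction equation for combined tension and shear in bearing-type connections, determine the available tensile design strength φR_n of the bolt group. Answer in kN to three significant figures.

A_b = π·12²/4 = 113.1 mm²; f_rv = 177 × 1000 / (8 × 113.1) = 195.6 MPa.
F'_nt = 1.3 F_nt − (F_nt / φF_nv) f_rv = 1.3·620 − (620/(0.75·469))·195.6 = 461.2 MPa, capped at F_nt → F'_nt = 461.2 MPa.
R_n = F'_nt · A_b · n = 461.2 × 113.1 × 8 / 1000 = 417.3 kN.
Design strength φR_n = 0.75 × 417.3 = 313 kN.

313 kN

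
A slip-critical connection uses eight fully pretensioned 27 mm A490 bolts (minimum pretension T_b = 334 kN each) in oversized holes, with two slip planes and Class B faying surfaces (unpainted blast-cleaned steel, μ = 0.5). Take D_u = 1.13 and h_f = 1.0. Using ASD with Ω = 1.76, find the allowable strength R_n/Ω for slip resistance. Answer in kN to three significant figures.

R_n = μ · D_u · h_f · T_b · n_s · n_b = 0.5 × 1.13 × 1.0 × 334 × 2 × 8 = 3019 kN.
Allowable strength R_n/Ω = 3019 / 1.76 = 1720 kN.

1720 kN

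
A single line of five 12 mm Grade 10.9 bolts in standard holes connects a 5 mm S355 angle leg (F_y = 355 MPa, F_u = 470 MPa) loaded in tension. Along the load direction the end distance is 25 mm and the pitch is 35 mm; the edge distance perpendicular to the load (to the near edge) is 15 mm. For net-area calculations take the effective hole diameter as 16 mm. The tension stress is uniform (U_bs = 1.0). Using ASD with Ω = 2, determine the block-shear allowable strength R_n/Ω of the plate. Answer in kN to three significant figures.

73.8 kN

Shear plane L_v = 25 + 4·35 = 165 mm; A_gv = 165 × 5 = 825 mm².
A_nv = (165 − 4.5·16) × 5 = 465 mm².
A_nt = (15 − 0.5·16) × 5 = 35 mm².
0.6 F_u A_nv = 131.1 kN; 0.6 F_y A_gv = 175.7 kN → shear rupture governs the shear term.
R_n = 131.1 + 1.0 × 470 × 35 / 1000 = 147.6 kN.
Allowable strength R_n/Ω = 147.6 / 2 = 73.8 kN.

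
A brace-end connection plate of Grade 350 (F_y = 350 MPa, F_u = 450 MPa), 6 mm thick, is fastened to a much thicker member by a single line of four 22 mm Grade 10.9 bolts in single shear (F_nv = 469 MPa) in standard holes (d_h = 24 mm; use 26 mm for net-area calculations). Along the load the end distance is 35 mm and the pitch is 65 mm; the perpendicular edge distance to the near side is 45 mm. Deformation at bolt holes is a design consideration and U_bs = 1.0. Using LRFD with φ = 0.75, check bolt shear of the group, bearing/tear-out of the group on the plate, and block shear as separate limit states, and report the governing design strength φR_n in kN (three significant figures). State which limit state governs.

Bolt shear: A_b = π·22²/4 = 380.1 mm²; R_n = 469 × 380.1 × 4 × 1 / 1000 = 713.1 kN → 0.75 × 713.1 = 535 kN.
Bearing: edge l_c = 23, r_n = 74.52 kN; interior l_c = 41, r_n = 132.8 kN; R_n = 74.52 + 3·132.8 = 473 kN → 355 kN.
Block shear: A_gv = 1380, A_nv = 834, A_nt = 192 mm²; R_n = min(0.6F_uA_nv, 0.6F_yA_gv) + U_bs·F_u·A_nt = 311.6 kN → 234 kN.
Block shear governs: 234 kN.

234 kN (block shear governs)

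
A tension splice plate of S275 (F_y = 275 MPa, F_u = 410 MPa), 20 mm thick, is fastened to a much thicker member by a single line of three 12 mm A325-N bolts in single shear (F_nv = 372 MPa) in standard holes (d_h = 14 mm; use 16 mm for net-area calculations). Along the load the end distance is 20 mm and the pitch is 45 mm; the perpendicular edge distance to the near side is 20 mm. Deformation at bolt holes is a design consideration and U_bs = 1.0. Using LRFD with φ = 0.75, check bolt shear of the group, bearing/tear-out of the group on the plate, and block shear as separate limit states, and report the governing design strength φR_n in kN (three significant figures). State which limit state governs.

94.7 kN (bolt shear governs)

Bolt shear: A_b = π·12²/4 = 113.1 mm²; R_n = 372 × 113.1 × 3 × 1 / 1000 = 126.2 kN → 0.75 × 126.2 = 94.7 kN.
Bearing: edge l_c = 13, r_n = 127.9 kN; interior l_c = 31, r_n = 236.2 kN; R_n = 127.9 + 2·236.2 = 600.2 kN → 450 kN.
Block shear: A_gv = 2200, A_nv = 1400, A_nt = 240 mm²; R_n = min(0.6F_uA_nv, 0.6F_yA_gv) + U_bs·F_u·A_nt = 442.8 kN → 332 kN.
Bolt shear governs: 94.7 kN.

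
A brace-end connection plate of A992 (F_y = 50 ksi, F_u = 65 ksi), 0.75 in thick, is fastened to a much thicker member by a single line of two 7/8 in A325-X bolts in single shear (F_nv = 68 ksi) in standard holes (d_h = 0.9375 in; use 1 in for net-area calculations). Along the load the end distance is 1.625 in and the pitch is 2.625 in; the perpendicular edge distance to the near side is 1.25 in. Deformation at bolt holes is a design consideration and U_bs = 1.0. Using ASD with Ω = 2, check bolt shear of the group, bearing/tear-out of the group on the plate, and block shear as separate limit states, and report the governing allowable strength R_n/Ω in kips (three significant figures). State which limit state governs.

Bolt shear: A_b = π·0.875²/4 = 0.6013 in²; R_n = 68 × 0.6013 × 2 × 1 = 81.78 kips → 81.78 / 2 = 40.9 kips.
Bearing: edge l_c = 1.156, r_n = 67.64 kips; interior l_c = 1.688, r_n = 98.72 kips; R_n = 67.64 + 1·98.72 = 166.4 kips → 83.2 kips.
Block shear: A_gv = 3.188, A_nv = 2.062, A_nt = 0.5625 in²; R_n = min(0.6F_uA_nv, 0.6F_yA_gv) + U_bs·F_u·A_nt = 117 kips → 58.5 kips.
Bolt shear governs: 40.9 kips.

40.9 kips (bolt shear governs)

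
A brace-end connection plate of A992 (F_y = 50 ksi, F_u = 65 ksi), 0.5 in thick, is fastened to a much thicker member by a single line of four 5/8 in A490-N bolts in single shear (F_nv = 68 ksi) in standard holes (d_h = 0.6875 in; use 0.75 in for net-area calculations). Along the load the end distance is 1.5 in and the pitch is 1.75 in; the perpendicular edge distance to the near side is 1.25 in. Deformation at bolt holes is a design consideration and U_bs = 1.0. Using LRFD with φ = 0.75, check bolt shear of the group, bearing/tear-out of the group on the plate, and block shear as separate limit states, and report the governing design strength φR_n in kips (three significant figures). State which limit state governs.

Bolt shear: A_b = π·0.625²/4 = 0.3068 in²; R_n = 68 × 0.3068 × 4 × 1 = 83.45 kips → 0.75 × 83.45 = 62.6 kips.
Bearing: edge l_c = 1.156, r_n = 45.09 kips; interior l_c = 1.062, r_n = 41.44 kips; R_n = 45.09 + 3·41.44 = 169.4 kips → 127 kips.
Block shear: A_gv = 3.375, A_nv = 2.062, A_nt = 0.4375 in²; R_n = min(0.6F_uA_nv, 0.6F_yA_gv) + U_bs·F_u·A_nt = 108.9 kips → 81.7 kips.
Bolt shear governs: 62.6 kips.

62.6 kips (bolt shear governs)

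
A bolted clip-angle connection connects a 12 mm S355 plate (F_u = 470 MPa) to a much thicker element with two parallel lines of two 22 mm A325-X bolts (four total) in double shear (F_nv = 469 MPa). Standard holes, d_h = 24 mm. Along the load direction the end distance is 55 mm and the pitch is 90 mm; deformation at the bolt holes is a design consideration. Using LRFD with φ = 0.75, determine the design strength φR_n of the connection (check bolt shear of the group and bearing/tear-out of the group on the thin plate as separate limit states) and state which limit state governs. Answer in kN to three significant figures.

883 kN (bearing governs)

Bolt shear: A_b = π·22²/4 = 380.1 mm²; R_n = 469 × 380.1 × 4 × 2 / 1000 = 1426 kN → 0.75 × 1426 = 1070 kN.
Bearing (1.2 l_c t F_u ≤ 2.4 d t F_u): upper limit = 2.4·22·12·470 / 1000 = 297.8 kN.
  Edge l_c = 55 − 24/2 = 43 → r_n = 291 kN; interior l_c = 90 − 24 = 66 → r_n = 297.8 kN.
  R_n,bearing = 2·291 + 2·297.8 = 1178 kN → 0.75 × 1178 = 883 kN.
Bearing governs: 883 kN.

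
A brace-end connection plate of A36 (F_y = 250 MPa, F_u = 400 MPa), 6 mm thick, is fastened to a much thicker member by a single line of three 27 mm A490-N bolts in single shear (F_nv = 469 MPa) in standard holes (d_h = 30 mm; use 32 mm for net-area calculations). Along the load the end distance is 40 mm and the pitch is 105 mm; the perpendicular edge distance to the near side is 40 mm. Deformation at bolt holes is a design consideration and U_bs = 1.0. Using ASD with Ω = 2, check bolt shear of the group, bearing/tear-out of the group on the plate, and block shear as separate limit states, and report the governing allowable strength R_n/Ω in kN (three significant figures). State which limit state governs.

141 kN (block shear governs)

Bolt shear: A_b = π·27²/4 = 572.6 mm²; R_n = 469 × 572.6 × 3 × 1 / 1000 = 805.6 kN → 805.6 / 2 = 403 kN.
Bearing: edge l_c = 25, r_n = 72 kN; interior l_c = 75, r_n = 155.5 kN; R_n = 72 + 2·155.5 = 383 kN → 192 kN.
Block shear: A_gv = 1500, A_nv = 1020, A_nt = 144 mm²; R_n = min(0.6F_uA_nv, 0.6F_yA_gv) + U_bs·F_u·A_nt = 282.6 kN → 141 kN.
Block shear governs: 141 kN.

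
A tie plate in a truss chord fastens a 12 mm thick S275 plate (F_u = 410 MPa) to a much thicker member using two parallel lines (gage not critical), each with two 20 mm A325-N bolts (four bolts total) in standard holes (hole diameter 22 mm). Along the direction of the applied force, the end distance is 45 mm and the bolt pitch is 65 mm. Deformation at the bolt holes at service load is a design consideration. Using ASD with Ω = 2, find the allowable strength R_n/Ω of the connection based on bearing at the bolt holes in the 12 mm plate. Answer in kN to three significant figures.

Per bolt r_n = 1.2 l_c t F_u ≤ 2.4 d t F_u; upper limit = 2.4 × 20 × 12 × 410 / 1000 = 236.2 kN.
Edge bolt: l_c = 45 − 22/2 = 34 mm → 1.2 × 34 × 12 × 410 / 1000 = 200.7 → r_n = 200.7 kN.
Interior bolts: l_c = 65 − 22 = 43 mm → 1.2 × 43 × 12 × 410 / 1000 = 253.9 → r_n = 236.2 kN.
R_n = 2 × 200.7 + 2 × 236.2 = 873.8 kN.
Allowable strength R_n/Ω = 873.8 / 2 = 437 kN.

437 kN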